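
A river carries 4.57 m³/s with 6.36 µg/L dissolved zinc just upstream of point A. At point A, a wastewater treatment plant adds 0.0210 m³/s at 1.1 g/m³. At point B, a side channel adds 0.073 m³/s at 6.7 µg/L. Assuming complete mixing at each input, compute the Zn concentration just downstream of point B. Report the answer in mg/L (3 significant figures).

6.36 µg/L = 0.00636 mg/L.
After input A: C = (4.57·0.00636 + 0.021·1.1) / 4.591 = 0.01136 mg/L.
6.7 µg/L = 0.0067 mg/L.
After input B: C = (4.591·0.01136 + 0.073·0.0067) / 4.664 = 0.01129 mg/L.

0.0113 mg/L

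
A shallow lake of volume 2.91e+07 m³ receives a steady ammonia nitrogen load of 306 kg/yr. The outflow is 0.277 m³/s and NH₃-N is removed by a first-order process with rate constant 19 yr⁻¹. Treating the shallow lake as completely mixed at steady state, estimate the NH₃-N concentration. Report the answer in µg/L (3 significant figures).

0.545 µg/L

Outflow Q = 0.277 m³/s × 3.156e+07 s/yr = 8.741e+06 m³/yr.
Steady-state CSTR mass balance: W = Q·C + k·V·C, so C = W/(Q + kV).
Q + kV = 8.741e+06 + 19·2.91e+07 = 5.616e+08 m³/yr.
C = 306/5.616e+08 = 5.448e-07 kg/m³ = 0.0005448 mg/L = 0.5448 µg/L.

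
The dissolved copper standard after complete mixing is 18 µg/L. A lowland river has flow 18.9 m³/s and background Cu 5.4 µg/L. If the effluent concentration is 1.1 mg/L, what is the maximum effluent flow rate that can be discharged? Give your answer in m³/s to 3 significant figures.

0.220 m³/s

5.4 µg/L = 0.0054 mg/L.
18 µg/L = 0.018 mg/L.
Mass balance at complete mixing: C_std·(Q_w + Q_r) = Q_w·C_e + Q_r·C_b.
Rearranging, Q_w = Q_r·(C_std − C_b)/(C_e − C_std) = 18.9·(0.018 − 0.0054) / (1.1 − 0.018) = 0.2201 m³/s.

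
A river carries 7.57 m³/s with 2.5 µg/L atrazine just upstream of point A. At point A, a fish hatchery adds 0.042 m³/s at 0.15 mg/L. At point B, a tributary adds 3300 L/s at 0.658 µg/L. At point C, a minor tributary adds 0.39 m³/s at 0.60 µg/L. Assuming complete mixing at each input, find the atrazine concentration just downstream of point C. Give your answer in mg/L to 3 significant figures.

2.5 µg/L = 0.0025 mg/L.
After input A: C = (7.57·0.0025 + 0.042·0.15) / 7.612 = 0.003314 mg/L.
3300 L/s = 3.3 m³/s.
0.658 µg/L = 0.000658 mg/L.
After input B: C = (7.612·0.003314 + 3.3·0.000658) / 10.91 = 0.002511 mg/L.
0.60 µg/L = 0.0006 mg/L.
After input C: C = (10.91·0.002511 + 0.39·0.0006) / 11.3 = 0.002445 mg/L.

0.00244 mg/L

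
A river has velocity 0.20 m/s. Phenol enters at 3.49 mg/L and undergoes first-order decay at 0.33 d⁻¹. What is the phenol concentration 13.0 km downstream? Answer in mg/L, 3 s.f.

Travel time t = 13.0 km / 0.20 m/s = 1.3e+04/0.20 = 6.5e+04 s = 0.7523 d.
First-order decay: C = 3.49·exp(−0.33·0.7523) = 3.49·0.7802 = 2.723 mg/L.

2.72 mg/L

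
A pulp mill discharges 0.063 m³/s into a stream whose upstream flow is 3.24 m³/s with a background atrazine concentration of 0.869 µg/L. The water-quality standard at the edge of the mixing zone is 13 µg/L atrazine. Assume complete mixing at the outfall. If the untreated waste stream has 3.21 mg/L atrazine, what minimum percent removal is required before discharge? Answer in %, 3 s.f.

80.2 %

0.869 µg/L = 0.000869 mg/L.
13 µg/L = 0.013 mg/L.
Mass balance: 0.013·3.303 = 0.063·Cₑ + 3.24·0.000869.
Cₑ = (0.04294 − 0.002816) / 0.063 = 0.6369 mg/L.
Required removal = 1 − 0.6369/3.21 = 80.16 %.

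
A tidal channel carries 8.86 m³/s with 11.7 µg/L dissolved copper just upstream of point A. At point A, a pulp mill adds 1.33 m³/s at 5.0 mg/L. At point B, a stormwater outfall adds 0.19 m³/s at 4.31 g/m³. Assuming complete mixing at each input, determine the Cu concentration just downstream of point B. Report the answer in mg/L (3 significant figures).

11.7 µg/L = 0.0117 mg/L.
After input A: C = (8.86·0.0117 + 1.33·5) / 10.19 = 0.6628 mg/L.
After input B: C = (10.19·0.6628 + 0.19·4.31) / 10.38 = 0.7295 mg/L.

0.730 mg/L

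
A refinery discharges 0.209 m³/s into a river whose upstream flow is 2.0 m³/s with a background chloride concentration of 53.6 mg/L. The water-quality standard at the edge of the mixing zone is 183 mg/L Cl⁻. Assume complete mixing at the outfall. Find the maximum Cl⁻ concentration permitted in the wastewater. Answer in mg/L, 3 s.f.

1420 mg/L

Mass balance: 183·2.209 = 0.209·Cₑ + 2·53.6.
Cₑ = (404.2 − 107.2) / 0.209 = 1421 mg/L.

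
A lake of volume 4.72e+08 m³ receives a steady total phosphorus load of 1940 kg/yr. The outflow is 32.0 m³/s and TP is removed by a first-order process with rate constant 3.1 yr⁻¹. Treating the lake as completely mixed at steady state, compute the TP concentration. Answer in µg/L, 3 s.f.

Outflow Q = 32.0 m³/s × 3.156e+07 s/yr = 1.01e+09 m³/yr.
Steady-state CSTR mass balance: W = Q·C + k·V·C, so C = W/(Q + kV).
Q + kV = 1.01e+09 + 3.1·4.72e+08 = 2.473e+09 m³/yr.
C = 1940/2.473e+09 = 7.845e-07 kg/m³ = 0.0007845 mg/L = 0.7845 µg/L.

0.784 µg/L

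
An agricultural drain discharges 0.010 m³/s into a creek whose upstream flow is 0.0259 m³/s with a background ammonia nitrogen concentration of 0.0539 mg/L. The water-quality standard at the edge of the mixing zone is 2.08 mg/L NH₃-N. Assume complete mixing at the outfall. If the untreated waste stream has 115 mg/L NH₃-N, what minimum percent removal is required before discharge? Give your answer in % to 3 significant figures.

93.6 %

Mass balance: 2.08·0.0359 = 0.01·Cₑ + 0.0259·0.0539.
Cₑ = (0.07467 − 0.001396) / 0.01 = 7.328 mg/L.
Required removal = 1 − 7.328/115 = 93.63 %.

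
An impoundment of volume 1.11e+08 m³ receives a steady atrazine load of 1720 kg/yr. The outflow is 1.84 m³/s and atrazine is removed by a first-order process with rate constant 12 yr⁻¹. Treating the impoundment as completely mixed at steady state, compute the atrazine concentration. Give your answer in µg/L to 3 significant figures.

1.24 µg/L

Outflow Q = 1.84 m³/s × 3.156e+07 s/yr = 5.807e+07 m³/yr.
Steady-state CSTR mass balance: W = Q·C + k·V·C, so C = W/(Q + kV).
Q + kV = 5.807e+07 + 12·1.11e+08 = 1.39e+09 m³/yr.
C = 1720/1.39e+09 = 1.237e-06 kg/m³ = 0.001237 mg/L = 1.237 µg/L.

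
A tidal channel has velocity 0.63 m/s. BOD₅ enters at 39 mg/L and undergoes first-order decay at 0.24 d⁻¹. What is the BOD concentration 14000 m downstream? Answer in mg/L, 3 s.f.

Travel time t = 14000 m / 0.63 m/s = 1.4e+04/0.63 = 2.222e+04 s = 0.2572 d.
First-order decay: C = 39·exp(−0.24·0.2572) = 39·0.9401 = 36.67 mg/L.

36.7 mg/L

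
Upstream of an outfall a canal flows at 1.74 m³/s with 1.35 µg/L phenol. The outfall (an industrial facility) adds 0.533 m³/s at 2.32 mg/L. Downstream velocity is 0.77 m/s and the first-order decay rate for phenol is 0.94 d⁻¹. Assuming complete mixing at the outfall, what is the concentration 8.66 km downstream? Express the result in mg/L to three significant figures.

1.35 µg/L = 0.00135 mg/L.
After complete mixing, C₀ = (0.533·2.32 + 1.74·0.00135) / 2.273 = 0.5451 mg/L.
Travel time t = 8660 m / 0.77 m/s = 1.125e+04 s = 0.1302 d.
C = 0.5451·exp(−0.94·0.1302) = 0.5451·0.8848 = 0.4823 mg/L.

0.482 mg/L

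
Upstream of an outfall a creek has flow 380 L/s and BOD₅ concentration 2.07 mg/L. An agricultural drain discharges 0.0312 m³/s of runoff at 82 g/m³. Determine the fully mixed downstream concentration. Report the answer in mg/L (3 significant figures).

380 L/s = 0.38 m³/s.
Flow-weighted mixing gives C = (0.0312·82 + 0.38·2.07) / (0.0312 + 0.38) = 3.345/0.4112 = 8.135 mg/L.

8.13 mg/L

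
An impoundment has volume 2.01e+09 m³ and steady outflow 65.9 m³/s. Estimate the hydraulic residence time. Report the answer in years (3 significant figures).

Q = 65.9 m³/s × 3.156e+07 s/yr = 2.08e+09 m³/yr.
Hydraulic residence time τ = V/Q = 2.01e+09/2.08e+09 = 0.9665 yr.

0.967 yr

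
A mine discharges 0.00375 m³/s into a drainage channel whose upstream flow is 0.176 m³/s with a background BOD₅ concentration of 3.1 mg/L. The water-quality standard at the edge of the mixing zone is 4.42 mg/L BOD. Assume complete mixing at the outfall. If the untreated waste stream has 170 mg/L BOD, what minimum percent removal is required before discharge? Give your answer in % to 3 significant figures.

61.0 %

Mass balance: 4.42·0.1797 = 0.00375·Cₑ + 0.176·3.1.
Cₑ = (0.7945 − 0.5456) / 0.00375 = 66.37 mg/L.
Required removal = 1 − 66.37/170 = 60.96 %.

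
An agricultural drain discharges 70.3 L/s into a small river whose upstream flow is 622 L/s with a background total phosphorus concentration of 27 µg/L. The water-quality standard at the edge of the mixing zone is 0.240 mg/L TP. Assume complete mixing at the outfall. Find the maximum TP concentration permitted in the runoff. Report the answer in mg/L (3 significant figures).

70.3 L/s = 0.0703 m³/s.
622 L/s = 0.622 m³/s.
27 µg/L = 0.027 mg/L.
Mass balance: 0.24·0.6923 = 0.0703·Cₑ + 0.622·0.027.
Cₑ = (0.1662 − 0.01679) / 0.0703 = 2.125 mg/L.

2.12 mg/L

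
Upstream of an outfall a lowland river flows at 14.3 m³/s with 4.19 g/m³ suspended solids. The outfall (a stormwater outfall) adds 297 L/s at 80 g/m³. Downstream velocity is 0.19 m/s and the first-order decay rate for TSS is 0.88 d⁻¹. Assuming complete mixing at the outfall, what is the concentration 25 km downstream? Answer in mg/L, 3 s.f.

1.50 mg/L

297 L/s = 0.297 m³/s.
After complete mixing, C₀ = (0.297·80 + 14.3·4.19) / 14.6 = 5.732 mg/L.
Travel time t = 2.5e+04 m / 0.19 m/s = 1.316e+05 s = 1.523 d.
C = 5.732·exp(−0.88·1.523) = 5.732·0.2618 = 1.501 mg/L.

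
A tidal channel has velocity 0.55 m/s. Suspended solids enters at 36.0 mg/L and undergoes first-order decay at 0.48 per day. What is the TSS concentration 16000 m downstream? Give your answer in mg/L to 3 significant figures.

30.6 mg/L

Travel time t = 16000 m / 0.55 m/s = 1.6e+04/0.55 = 2.909e+04 s = 0.3367 d.
First-order decay: C = 36.0·exp(−0.48·0.3367) = 36.0·0.8508 = 30.63 mg/L.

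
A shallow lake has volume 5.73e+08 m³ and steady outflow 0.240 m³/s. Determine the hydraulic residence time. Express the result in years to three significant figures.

75.7 yr

Q = 0.240 m³/s × 3.156e+07 s/yr = 7.574e+06 m³/yr.
Hydraulic residence time τ = V/Q = 5.73e+08/7.574e+06 = 75.66 yr.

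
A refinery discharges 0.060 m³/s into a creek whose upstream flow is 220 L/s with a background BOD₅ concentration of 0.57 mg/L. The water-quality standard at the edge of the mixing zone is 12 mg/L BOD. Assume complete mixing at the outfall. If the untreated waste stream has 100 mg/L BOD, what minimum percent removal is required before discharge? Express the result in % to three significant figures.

220 L/s = 0.22 m³/s.
Mass balance: 12·0.28 = 0.06·Cₑ + 0.22·0.57.
Cₑ = (3.36 − 0.1254) / 0.06 = 53.91 mg/L.
Required removal = 1 − 53.91/100 = 46.09 %.

46.1 %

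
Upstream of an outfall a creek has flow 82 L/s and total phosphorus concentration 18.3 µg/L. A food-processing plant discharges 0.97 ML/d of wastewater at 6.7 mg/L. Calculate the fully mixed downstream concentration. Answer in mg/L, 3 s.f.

0.823 mg/L

0.97 ML/d = 0.01123 m³/s.
82 L/s = 0.082 m³/s.
18.3 µg/L = 0.0183 mg/L.
Conservation of mass across the mixing zone: C = (0.01123·6.7 + 0.082·0.0183) / (0.01123 + 0.082) = 0.07672/0.09323 = 0.8229 mg/L.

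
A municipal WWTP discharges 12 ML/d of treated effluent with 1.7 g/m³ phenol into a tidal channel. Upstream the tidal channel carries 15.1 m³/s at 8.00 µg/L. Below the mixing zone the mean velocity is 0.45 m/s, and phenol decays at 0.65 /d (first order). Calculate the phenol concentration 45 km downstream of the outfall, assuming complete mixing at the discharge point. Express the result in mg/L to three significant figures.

0.0110 mg/L

12 ML/d = 0.1389 m³/s.
8.00 µg/L = 0.008 mg/L.
After complete mixing, C₀ = (0.1389·1.7 + 15.1·0.008) / 15.24 = 0.02342 mg/L.
Travel time t = 4.5e+04 m / 0.45 m/s = 1e+05 s = 1.157 d.
C = 0.02342·exp(−0.65·1.157) = 0.02342·0.4713 = 0.01104 mg/L.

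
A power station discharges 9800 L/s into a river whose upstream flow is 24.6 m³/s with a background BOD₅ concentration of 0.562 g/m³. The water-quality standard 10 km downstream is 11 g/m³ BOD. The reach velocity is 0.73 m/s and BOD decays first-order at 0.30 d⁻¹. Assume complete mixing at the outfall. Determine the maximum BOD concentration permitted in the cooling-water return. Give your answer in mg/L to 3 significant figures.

39.1 mg/L

9800 L/s = 9.8 m³/s.
Travel time to the compliance point: t = 1e+04/0.73 = 1.37e+04 s = 0.1585 d; decay factor exp(−0.30·0.1585) = 0.9535.
So the concentration just after mixing may be at most 11/0.9535 = 11.54 mg/L.
Mass balance: 11.54·34.4 = 9.8·Cₑ + 24.6·0.562.
Cₑ = (396.8 − 13.83) / 9.8 = 39.08 mg/L.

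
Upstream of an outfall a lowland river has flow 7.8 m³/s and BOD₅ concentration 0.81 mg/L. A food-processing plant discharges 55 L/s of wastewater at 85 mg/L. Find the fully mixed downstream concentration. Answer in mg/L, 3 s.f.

55 L/s = 0.055 m³/s.
Flow-weighted mixing gives C = (0.055·85 + 7.8·0.81) / (0.055 + 7.8) = 10.99/7.855 = 1.399 mg/L.

1.40 mg/L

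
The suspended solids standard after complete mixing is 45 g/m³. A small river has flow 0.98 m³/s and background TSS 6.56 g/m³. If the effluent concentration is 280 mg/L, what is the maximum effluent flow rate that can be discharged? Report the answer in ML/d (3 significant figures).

13.9 ML/d

Mass balance at complete mixing: C_std·(Q_w + Q_r) = Q_w·C_e + Q_r·C_b.
Rearranging, Q_w = Q_r·(C_std − C_b)/(C_e − C_std) = 0.98·(45 − 6.56) / (280 − 45) = 0.1603 m³/s.
= 13.85 ML/d.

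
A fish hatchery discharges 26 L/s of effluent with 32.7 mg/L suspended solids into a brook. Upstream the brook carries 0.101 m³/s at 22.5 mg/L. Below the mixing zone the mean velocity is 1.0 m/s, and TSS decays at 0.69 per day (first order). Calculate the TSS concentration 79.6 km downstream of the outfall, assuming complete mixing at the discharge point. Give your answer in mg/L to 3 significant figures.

13.0 mg/L

26 L/s = 0.026 m³/s.
After complete mixing, C₀ = (0.026·32.7 + 0.101·22.5) / 0.127 = 24.59 mg/L.
Travel time t = 7.96e+04 m / 1.0 m/s = 7.96e+04 s = 0.9213 d.
C = 24.59·exp(−0.69·0.9213) = 24.59·0.5296 = 13.02 mg/L.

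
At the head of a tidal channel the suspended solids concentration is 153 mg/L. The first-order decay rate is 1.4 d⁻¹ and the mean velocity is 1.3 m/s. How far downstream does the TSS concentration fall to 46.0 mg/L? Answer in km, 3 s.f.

96.4 km

From C = C₀·e^(−kt), t = ln(C₀/C)/k = ln(153/46.0)/1.4 = 1.202/1.4 = 0.8584 d.
Distance = v·t = 1.3 m/s × 7.417e+04 s = 9.642e+04 m = 96.42 km.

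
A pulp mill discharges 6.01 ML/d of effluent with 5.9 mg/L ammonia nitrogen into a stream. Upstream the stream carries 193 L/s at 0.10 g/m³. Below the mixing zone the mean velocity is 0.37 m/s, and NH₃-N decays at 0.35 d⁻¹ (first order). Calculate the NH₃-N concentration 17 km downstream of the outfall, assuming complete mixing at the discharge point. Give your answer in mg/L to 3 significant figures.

6.01 ML/d = 0.06956 m³/s.
193 L/s = 0.193 m³/s.
After complete mixing, C₀ = (0.06956·5.9 + 0.193·0.1) / 0.2626 = 1.637 mg/L.
Travel time t = 1.7e+04 m / 0.37 m/s = 4.595e+04 s = 0.5318 d.
C = 1.637·exp(−0.35·0.5318) = 1.637·0.8302 = 1.359 mg/L.

1.36 mg/L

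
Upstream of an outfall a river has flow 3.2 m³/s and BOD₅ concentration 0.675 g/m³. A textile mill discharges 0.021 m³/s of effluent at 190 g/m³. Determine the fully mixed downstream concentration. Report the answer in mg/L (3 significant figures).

1.91 mg/L

By mass balance at complete mixing, C = (0.021·190 + 3.2·0.675) / (0.021 + 3.2) = 6.15/3.221 = 1.909 mg/L.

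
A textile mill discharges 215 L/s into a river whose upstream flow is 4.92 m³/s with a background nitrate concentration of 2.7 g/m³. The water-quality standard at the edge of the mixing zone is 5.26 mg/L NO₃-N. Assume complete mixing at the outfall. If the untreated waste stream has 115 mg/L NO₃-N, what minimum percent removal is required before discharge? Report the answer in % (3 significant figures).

215 L/s = 0.215 m³/s.
Mass balance: 5.26·5.135 = 0.215·Cₑ + 4.92·2.7.
Cₑ = (27.01 − 13.28) / 0.215 = 63.84 mg/L.
Required removal = 1 − 63.84/115 = 44.48 %.

44.5 %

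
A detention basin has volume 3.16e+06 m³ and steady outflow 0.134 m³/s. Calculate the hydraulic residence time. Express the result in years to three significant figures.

Q = 0.134 m³/s × 3.156e+07 s/yr = 4.229e+06 m³/yr.
Hydraulic residence time τ = V/Q = 3.16e+06/4.229e+06 = 0.7473 yr.

0.747 yr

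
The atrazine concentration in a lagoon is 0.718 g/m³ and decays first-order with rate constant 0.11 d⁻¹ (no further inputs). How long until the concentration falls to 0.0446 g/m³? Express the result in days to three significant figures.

t = ln(C₀/C)/k = ln(0.718/0.0446)/0.11 = 2.779/0.11 = 25.26 d.

25.3 d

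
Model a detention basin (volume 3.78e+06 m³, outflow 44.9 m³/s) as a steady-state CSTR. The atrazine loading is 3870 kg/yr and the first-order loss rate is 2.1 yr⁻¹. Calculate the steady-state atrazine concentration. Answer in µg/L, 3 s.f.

2.72 µg/L

Outflow Q = 44.9 m³/s × 3.156e+07 s/yr = 1.417e+09 m³/yr.
Steady-state CSTR mass balance: W = Q·C + k·V·C, so C = W/(Q + kV).
Q + kV = 1.417e+09 + 2.1·3.78e+06 = 1.425e+09 m³/yr.
C = 3870/1.425e+09 = 2.716e-06 kg/m³ = 0.002716 mg/L = 2.716 µg/L.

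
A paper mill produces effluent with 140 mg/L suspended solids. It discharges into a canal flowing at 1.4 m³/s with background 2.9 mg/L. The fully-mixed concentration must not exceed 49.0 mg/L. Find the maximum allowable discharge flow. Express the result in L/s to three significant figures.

709 L/s

Mass balance at complete mixing: C_std·(Q_w + Q_r) = Q_w·C_e + Q_r·C_b.
Rearranging, Q_w = Q_r·(C_std − C_b)/(C_e − C_std) = 1.4·(49 − 2.9) / (140 − 49) = 0.7092 m³/s.
= 709.2 L/s.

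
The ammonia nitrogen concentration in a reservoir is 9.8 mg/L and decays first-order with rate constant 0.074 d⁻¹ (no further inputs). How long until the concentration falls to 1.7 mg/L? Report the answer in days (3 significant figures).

t = ln(C₀/C)/k = ln(9.8/1.7)/0.074 = 1.752/0.074 = 23.67 d.

23.7 d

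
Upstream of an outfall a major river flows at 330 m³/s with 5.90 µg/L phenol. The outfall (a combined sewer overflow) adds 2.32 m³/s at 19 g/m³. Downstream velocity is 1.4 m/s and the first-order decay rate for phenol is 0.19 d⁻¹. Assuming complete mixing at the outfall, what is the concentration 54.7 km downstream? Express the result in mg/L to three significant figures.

0.127 mg/L

5.90 µg/L = 0.0059 mg/L.
After complete mixing, C₀ = (2.32·19 + 330·0.0059) / 332.3 = 0.1385 mg/L.
Travel time t = 5.47e+04 m / 1.4 m/s = 3.907e+04 s = 0.4522 d.
C = 0.1385·exp(−0.19·0.4522) = 0.1385·0.9177 = 0.1271 mg/L.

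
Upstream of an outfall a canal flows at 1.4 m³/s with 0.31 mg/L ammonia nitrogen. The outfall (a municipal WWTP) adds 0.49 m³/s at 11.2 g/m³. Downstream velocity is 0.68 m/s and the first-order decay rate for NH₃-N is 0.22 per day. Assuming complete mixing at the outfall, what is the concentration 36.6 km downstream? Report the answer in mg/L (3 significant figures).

2.73 mg/L

After complete mixing, C₀ = (0.49·11.2 + 1.4·0.31) / 1.89 = 3.133 mg/L.
Travel time t = 3.66e+04 m / 0.68 m/s = 5.382e+04 s = 0.623 d.
C = 3.133·exp(−0.22·0.623) = 3.133·0.8719 = 2.732 mg/L.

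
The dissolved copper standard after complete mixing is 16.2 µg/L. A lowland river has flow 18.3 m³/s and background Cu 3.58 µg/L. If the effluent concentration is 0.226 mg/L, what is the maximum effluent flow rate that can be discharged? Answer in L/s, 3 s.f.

3.58 µg/L = 0.00358 mg/L.
16.2 µg/L = 0.0162 mg/L.
Mass balance at complete mixing: C_std·(Q_w + Q_r) = Q_w·C_e + Q_r·C_b.
Rearranging, Q_w = Q_r·(C_std − C_b)/(C_e − C_std) = 18.3·(0.0162 − 0.00358) / (0.226 − 0.0162) = 1.101 m³/s.
= 1101 L/s.

1100 L/s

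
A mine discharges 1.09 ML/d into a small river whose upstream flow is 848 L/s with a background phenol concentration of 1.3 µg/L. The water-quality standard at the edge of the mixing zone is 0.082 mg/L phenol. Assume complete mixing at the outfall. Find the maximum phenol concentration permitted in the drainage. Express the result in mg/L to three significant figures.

1.09 ML/d = 0.01262 m³/s.
848 L/s = 0.848 m³/s.
1.3 µg/L = 0.0013 mg/L.
Mass balance: 0.082·0.8606 = 0.01262·Cₑ + 0.848·0.0013.
Cₑ = (0.07057 − 0.001102) / 0.01262 = 5.506 mg/L.

5.51 mg/L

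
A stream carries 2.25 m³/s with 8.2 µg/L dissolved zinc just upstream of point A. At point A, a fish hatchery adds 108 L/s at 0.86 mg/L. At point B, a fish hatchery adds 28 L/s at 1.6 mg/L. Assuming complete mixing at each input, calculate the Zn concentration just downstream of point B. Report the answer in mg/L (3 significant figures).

8.2 µg/L = 0.0082 mg/L.
108 L/s = 0.108 m³/s.
After input A: C = (2.25·0.0082 + 0.108·0.86) / 2.358 = 0.04721 mg/L.
28 L/s = 0.028 m³/s.
After input B: C = (2.358·0.04721 + 0.028·1.6) / 2.386 = 0.06544 mg/L.

0.0654 mg/L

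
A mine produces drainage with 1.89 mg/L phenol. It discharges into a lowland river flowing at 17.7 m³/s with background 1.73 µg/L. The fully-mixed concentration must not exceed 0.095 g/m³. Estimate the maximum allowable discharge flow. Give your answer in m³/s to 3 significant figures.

0.920 m³/s

1.73 µg/L = 0.00173 mg/L.
Mass balance at complete mixing: C_std·(Q_w + Q_r) = Q_w·C_e + Q_r·C_b.
Rearranging, Q_w = Q_r·(C_std − C_b)/(C_e − C_std) = 17.7·(0.095 − 0.00173) / (1.89 − 0.095) = 0.9197 m³/s.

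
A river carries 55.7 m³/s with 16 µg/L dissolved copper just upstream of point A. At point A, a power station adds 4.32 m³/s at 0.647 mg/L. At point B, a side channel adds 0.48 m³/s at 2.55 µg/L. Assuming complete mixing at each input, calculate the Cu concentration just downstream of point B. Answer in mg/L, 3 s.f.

16 µg/L = 0.016 mg/L.
After input A: C = (55.7·0.016 + 4.32·0.647) / 60.02 = 0.06142 mg/L.
2.55 µg/L = 0.00255 mg/L.
After input B: C = (60.02·0.06142 + 0.48·0.00255) / 60.5 = 0.06095 mg/L.

0.0609 mg/L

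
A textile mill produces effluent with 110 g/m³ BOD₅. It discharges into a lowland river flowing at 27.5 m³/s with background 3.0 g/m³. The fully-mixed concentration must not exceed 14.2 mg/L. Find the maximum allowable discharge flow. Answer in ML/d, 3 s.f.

Mass balance at complete mixing: C_std·(Q_w + Q_r) = Q_w·C_e + Q_r·C_b.
Rearranging, Q_w = Q_r·(C_std − C_b)/(C_e − C_std) = 27.5·(14.2 − 3) / (110 − 14.2) = 3.215 m³/s.
= 277.8 ML/d.

278 ML/d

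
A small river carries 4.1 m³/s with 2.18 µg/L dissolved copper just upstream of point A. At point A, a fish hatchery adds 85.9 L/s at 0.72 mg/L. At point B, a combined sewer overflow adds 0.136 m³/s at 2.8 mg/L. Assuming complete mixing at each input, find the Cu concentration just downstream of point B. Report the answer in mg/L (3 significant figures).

0.104 mg/L

2.18 µg/L = 0.00218 mg/L.
85.9 L/s = 0.0859 m³/s.
After input A: C = (4.1·0.00218 + 0.0859·0.72) / 4.186 = 0.01691 mg/L.
After input B: C = (4.186·0.01691 + 0.136·2.8) / 4.322 = 0.1045 mg/L.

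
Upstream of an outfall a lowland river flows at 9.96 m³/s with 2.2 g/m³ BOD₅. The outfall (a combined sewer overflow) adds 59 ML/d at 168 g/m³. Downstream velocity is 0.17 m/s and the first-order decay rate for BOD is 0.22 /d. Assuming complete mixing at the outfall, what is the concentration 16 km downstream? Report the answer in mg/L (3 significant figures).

59 ML/d = 0.6829 m³/s.
After complete mixing, C₀ = (0.6829·168 + 9.96·2.2) / 10.64 = 12.84 mg/L.
Travel time t = 1.6e+04 m / 0.17 m/s = 9.412e+04 s = 1.089 d.
C = 12.84·exp(−0.22·1.089) = 12.84·0.7869 = 10.1 mg/L.

10.1 mg/L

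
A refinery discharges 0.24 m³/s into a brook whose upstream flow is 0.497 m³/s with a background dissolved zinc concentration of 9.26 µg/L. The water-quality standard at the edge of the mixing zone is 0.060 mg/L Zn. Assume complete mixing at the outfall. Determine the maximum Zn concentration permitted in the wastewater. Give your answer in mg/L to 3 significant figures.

9.26 µg/L = 0.00926 mg/L.
Mass balance: 0.06·0.737 = 0.24·Cₑ + 0.497·0.00926.
Cₑ = (0.04422 − 0.004602) / 0.24 = 0.1651 mg/L.

0.165 mg/L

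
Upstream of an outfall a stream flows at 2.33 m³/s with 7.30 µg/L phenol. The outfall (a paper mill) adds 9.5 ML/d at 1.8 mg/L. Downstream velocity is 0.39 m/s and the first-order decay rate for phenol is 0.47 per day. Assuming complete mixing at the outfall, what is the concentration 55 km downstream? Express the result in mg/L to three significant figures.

0.0409 mg/L

9.5 ML/d = 0.11 m³/s.
7.30 µg/L = 0.0073 mg/L.
After complete mixing, C₀ = (0.11·1.8 + 2.33·0.0073) / 2.44 = 0.08809 mg/L.
Travel time t = 5.5e+04 m / 0.39 m/s = 1.41e+05 s = 1.632 d.
C = 0.08809·exp(−0.47·1.632) = 0.08809·0.4643 = 0.0409 mg/L.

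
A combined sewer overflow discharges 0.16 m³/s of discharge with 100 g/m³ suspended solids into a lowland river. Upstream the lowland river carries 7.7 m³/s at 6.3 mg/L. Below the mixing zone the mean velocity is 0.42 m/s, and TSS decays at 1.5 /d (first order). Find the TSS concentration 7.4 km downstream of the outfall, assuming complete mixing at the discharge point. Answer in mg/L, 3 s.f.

6.04 mg/L

After complete mixing, C₀ = (0.16·100 + 7.7·6.3) / 7.86 = 8.207 mg/L.
Travel time t = 7400 m / 0.42 m/s = 1.762e+04 s = 0.2039 d.
C = 8.207·exp(−1.5·0.2039) = 8.207·0.7365 = 6.044 mg/L.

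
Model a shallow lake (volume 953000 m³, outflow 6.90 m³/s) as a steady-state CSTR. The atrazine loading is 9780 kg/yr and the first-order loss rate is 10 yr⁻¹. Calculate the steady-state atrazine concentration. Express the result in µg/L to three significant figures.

Outflow Q = 6.90 m³/s × 3.156e+07 s/yr = 2.177e+08 m³/yr.
Steady-state CSTR mass balance: W = Q·C + k·V·C, so C = W/(Q + kV).
Q + kV = 2.177e+08 + 10·953000 = 2.273e+08 m³/yr.
C = 9780/2.273e+08 = 4.303e-05 kg/m³ = 0.04303 mg/L = 43.03 µg/L.

43.0 µg/L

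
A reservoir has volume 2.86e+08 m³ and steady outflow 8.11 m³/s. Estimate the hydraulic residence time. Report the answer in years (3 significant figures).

1.12 yr

Q = 8.11 m³/s × 3.156e+07 s/yr = 2.559e+08 m³/yr.
Hydraulic residence time τ = V/Q = 2.86e+08/2.559e+08 = 1.117 yr.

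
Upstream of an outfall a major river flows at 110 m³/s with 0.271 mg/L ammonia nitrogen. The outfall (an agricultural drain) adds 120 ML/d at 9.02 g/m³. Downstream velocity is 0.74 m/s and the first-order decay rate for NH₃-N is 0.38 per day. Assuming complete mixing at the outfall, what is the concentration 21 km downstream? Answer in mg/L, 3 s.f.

120 ML/d = 1.389 m³/s.
After complete mixing, C₀ = (1.389·9.02 + 110·0.271) / 111.4 = 0.3801 mg/L.
Travel time t = 2.1e+04 m / 0.74 m/s = 2.838e+04 s = 0.3285 d.
C = 0.3801·exp(−0.38·0.3285) = 0.3801·0.8827 = 0.3355 mg/L.

0.335 mg/L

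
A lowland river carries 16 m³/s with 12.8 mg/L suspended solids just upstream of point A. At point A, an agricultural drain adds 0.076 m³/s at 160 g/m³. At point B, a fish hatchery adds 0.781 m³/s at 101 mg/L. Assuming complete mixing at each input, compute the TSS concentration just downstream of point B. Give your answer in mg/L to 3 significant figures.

After input A: C = (16·12.8 + 0.076·160) / 16.08 = 13.5 mg/L.
After input B: C = (16.08·13.5 + 0.781·101) / 16.86 = 17.55 mg/L.

17.6 mg/L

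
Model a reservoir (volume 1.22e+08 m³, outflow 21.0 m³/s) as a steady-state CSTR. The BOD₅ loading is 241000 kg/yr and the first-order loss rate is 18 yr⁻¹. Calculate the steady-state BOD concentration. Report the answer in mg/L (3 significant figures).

Outflow Q = 21.0 m³/s × 3.156e+07 s/yr = 6.627e+08 m³/yr.
Steady-state CSTR mass balance: W = Q·C + k·V·C, so C = W/(Q + kV).
Q + kV = 6.627e+08 + 18·1.22e+08 = 2.859e+09 m³/yr.
C = 241000/2.859e+09 = 8.43e-05 kg/m³ = 0.0843 mg/L.

0.0843 mg/L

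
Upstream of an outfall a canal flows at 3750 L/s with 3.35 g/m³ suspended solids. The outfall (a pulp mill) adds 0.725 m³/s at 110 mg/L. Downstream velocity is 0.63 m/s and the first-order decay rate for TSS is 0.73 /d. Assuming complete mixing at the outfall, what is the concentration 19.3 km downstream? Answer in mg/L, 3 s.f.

15.9 mg/L

3750 L/s = 3.75 m³/s.
After complete mixing, C₀ = (0.725·110 + 3.75·3.35) / 4.475 = 20.63 mg/L.
Travel time t = 1.93e+04 m / 0.63 m/s = 3.063e+04 s = 0.3546 d.
C = 20.63·exp(−0.73·0.3546) = 20.63·0.7719 = 15.92 mg/L.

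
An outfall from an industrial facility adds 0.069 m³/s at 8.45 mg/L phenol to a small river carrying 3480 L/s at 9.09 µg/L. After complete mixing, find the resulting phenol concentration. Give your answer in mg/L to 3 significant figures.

3480 L/s = 3.48 m³/s.
9.09 µg/L = 0.00909 mg/L.
Conservation of mass across the mixing zone: C = (0.069·8.45 + 3.48·0.00909) / (0.069 + 3.48) = 0.6147/3.549 = 0.1732 mg/L.

0.173 mg/L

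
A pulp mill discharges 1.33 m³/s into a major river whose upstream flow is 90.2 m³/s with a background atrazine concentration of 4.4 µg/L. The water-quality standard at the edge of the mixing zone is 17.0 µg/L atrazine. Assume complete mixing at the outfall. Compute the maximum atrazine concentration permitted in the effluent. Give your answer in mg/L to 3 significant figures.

0.872 mg/L

4.4 µg/L = 0.0044 mg/L.
17.0 µg/L = 0.017 mg/L.
Mass balance: 0.017·91.53 = 1.33·Cₑ + 90.2·0.0044.
Cₑ = (1.556 − 0.3969) / 1.33 = 0.8715 mg/L.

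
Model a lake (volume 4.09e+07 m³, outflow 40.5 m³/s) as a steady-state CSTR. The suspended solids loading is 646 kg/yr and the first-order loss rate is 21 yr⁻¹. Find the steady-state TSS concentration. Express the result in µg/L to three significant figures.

Outflow Q = 40.5 m³/s × 3.156e+07 s/yr = 1.278e+09 m³/yr.
Steady-state CSTR mass balance: W = Q·C + k·V·C, so C = W/(Q + kV).
Q + kV = 1.278e+09 + 21·4.09e+07 = 2.137e+09 m³/yr.
C = 646/2.137e+09 = 3.023e-07 kg/m³ = 0.0003023 mg/L = 0.3023 µg/L.

0.302 µg/L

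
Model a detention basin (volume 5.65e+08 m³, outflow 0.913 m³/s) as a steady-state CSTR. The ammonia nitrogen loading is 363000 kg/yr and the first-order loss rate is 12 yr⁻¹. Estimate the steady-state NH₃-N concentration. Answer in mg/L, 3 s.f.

0.0533 mg/L

Outflow Q = 0.913 m³/s × 3.156e+07 s/yr = 2.881e+07 m³/yr.
Steady-state CSTR mass balance: W = Q·C + k·V·C, so C = W/(Q + kV).
Q + kV = 2.881e+07 + 12·5.65e+08 = 6.809e+09 m³/yr.
C = 363000/6.809e+09 = 5.331e-05 kg/m³ = 0.05331 mg/L.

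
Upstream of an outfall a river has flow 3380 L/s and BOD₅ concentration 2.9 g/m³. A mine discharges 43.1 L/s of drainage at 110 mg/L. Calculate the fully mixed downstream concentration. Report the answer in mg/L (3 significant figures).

43.1 L/s = 0.0431 m³/s.
3380 L/s = 3.38 m³/s.
By mass balance at complete mixing, C = (0.0431·110 + 3.38·2.9) / (0.0431 + 3.38) = 14.54/3.423 = 4.248 mg/L.

4.25 mg/L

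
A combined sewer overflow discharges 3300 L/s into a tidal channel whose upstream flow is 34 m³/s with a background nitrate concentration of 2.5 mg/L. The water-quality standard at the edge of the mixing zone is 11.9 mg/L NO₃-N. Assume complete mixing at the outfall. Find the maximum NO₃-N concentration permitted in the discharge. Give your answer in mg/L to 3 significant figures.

3300 L/s = 3.3 m³/s.
Mass balance: 11.9·37.3 = 3.3·Cₑ + 34·2.5.
Cₑ = (443.9 − 85) / 3.3 = 108.7 mg/L.

109 mg/L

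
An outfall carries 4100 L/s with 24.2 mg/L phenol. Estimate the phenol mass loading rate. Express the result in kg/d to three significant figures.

4100 L/s = 4.1 m³/s.
Mass flux = Q·C = 4.1 m³/s × 24.2 g/m³ = 99.22 g/s.
= 99.22 g/s × 86.4 = 8573 kg/d.

8570 kg/d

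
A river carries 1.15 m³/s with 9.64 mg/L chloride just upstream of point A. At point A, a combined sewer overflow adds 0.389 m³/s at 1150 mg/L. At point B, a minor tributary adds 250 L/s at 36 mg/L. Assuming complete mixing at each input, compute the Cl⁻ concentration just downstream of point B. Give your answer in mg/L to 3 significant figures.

261 mg/L

After input A: C = (1.15·9.64 + 0.389·1150) / 1.539 = 297.9 mg/L.
250 L/s = 0.25 m³/s.
After input B: C = (1.539·297.9 + 0.25·36) / 1.789 = 261.3 mg/L.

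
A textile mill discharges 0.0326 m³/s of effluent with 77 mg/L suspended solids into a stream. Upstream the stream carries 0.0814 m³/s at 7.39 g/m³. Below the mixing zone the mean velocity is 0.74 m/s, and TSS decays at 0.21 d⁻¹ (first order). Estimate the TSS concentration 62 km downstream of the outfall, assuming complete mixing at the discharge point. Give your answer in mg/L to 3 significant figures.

22.3 mg/L

After complete mixing, C₀ = (0.0326·77 + 0.0814·7.39) / 0.114 = 27.3 mg/L.
Travel time t = 6.2e+04 m / 0.74 m/s = 8.378e+04 s = 0.9697 d.
C = 27.3·exp(−0.21·0.9697) = 27.3·0.8158 = 22.27 mg/L.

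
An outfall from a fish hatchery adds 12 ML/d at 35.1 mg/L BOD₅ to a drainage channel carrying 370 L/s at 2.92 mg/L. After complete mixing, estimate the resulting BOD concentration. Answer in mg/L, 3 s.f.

11.7 mg/L

12 ML/d = 0.1389 m³/s.
370 L/s = 0.37 m³/s.
Conservation of mass across the mixing zone: C = (0.1389·35.1 + 0.37·2.92) / (0.1389 + 0.37) = 5.955/0.5089 = 11.7 mg/L.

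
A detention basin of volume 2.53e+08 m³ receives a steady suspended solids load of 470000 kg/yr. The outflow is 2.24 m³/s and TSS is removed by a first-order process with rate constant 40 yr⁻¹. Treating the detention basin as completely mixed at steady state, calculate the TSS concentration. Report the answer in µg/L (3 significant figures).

46.1 µg/L

Outflow Q = 2.24 m³/s × 3.156e+07 s/yr = 7.069e+07 m³/yr.
Steady-state CSTR mass balance: W = Q·C + k·V·C, so C = W/(Q + kV).
Q + kV = 7.069e+07 + 40·2.53e+08 = 1.019e+10 m³/yr.
C = 470000/1.019e+10 = 4.612e-05 kg/m³ = 0.04612 mg/L = 46.12 µg/L.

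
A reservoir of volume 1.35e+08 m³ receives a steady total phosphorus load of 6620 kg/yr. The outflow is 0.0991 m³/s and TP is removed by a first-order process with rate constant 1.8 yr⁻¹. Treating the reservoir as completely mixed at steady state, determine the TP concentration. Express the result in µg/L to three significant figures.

26.9 µg/L

Outflow Q = 0.0991 m³/s × 3.156e+07 s/yr = 3.127e+06 m³/yr.
Steady-state CSTR mass balance: W = Q·C + k·V·C, so C = W/(Q + kV).
Q + kV = 3.127e+06 + 1.8·1.35e+08 = 2.461e+08 m³/yr.
C = 6620/2.461e+08 = 2.69e-05 kg/m³ = 0.0269 mg/L = 26.9 µg/L.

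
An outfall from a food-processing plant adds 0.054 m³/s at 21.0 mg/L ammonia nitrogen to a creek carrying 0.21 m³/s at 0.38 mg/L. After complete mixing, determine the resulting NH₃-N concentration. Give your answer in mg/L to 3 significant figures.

4.60 mg/L

Flow-weighted mixing gives C = (0.054·21 + 0.21·0.38) / (0.054 + 0.21) = 1.214/0.264 = 4.598 mg/L.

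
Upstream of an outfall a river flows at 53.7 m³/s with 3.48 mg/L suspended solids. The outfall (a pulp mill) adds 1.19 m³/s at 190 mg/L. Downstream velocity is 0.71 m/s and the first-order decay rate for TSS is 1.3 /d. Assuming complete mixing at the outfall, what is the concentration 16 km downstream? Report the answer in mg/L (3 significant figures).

After complete mixing, C₀ = (1.19·190 + 53.7·3.48) / 54.89 = 7.524 mg/L.
Travel time t = 1.6e+04 m / 0.71 m/s = 2.254e+04 s = 0.2608 d.
C = 7.524·exp(−1.3·0.2608) = 7.524·0.7124 = 5.36 mg/L.

5.36 mg/L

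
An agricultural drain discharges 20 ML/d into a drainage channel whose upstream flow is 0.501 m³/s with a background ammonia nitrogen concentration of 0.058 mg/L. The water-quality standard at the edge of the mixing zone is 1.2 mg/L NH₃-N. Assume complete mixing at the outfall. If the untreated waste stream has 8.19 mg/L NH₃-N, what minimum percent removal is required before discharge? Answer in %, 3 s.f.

55.2 %

20 ML/d = 0.2315 m³/s.
Mass balance: 1.2·0.7325 = 0.2315·Cₑ + 0.501·0.058.
Cₑ = (0.879 − 0.02906) / 0.2315 = 3.672 mg/L.
Required removal = 1 − 3.672/8.19 = 55.17 %.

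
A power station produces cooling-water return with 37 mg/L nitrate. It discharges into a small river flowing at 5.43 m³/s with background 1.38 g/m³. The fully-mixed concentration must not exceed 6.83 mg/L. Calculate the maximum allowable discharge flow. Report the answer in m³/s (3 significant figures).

Mass balance at complete mixing: C_std·(Q_w + Q_r) = Q_w·C_e + Q_r·C_b.
Rearranging, Q_w = Q_r·(C_std − C_b)/(C_e − C_std) = 5.43·(6.83 − 1.38) / (37 − 6.83) = 0.9809 m³/s.

0.981 m³/s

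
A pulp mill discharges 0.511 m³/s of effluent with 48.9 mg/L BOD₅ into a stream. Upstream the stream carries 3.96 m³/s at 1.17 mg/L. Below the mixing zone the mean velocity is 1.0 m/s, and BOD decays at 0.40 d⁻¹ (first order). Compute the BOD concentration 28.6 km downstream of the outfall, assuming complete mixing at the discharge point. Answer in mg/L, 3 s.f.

5.80 mg/L

After complete mixing, C₀ = (0.511·48.9 + 3.96·1.17) / 4.471 = 6.625 mg/L.
Travel time t = 2.86e+04 m / 1.0 m/s = 2.86e+04 s = 0.331 d.
C = 6.625·exp(−0.40·0.331) = 6.625·0.876 = 5.804 mg/L.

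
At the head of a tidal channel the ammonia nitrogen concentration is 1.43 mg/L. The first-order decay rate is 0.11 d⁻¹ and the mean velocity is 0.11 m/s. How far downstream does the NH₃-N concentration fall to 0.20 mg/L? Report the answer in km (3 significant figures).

From C = C₀·e^(−kt), t = ln(C₀/C)/k = ln(1.43/0.20)/0.11 = 1.967/0.11 = 17.88 d.
Distance = v·t = 0.11 m/s × 1.545e+06 s = 1.7e+05 m = 170 km.

170 km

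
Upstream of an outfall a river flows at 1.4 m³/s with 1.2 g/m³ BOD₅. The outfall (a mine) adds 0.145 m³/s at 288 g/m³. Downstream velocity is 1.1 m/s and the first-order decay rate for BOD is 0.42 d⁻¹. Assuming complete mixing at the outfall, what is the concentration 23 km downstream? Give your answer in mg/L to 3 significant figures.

After complete mixing, C₀ = (0.145·288 + 1.4·1.2) / 1.545 = 28.12 mg/L.
Travel time t = 2.3e+04 m / 1.1 m/s = 2.091e+04 s = 0.242 d.
C = 28.12·exp(−0.42·0.242) = 28.12·0.9034 = 25.4 mg/L.

25.4 mg/L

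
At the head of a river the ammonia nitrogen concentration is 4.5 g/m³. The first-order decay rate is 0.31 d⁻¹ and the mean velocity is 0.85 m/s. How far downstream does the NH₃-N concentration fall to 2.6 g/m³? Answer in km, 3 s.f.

130 km

From C = C₀·e^(−kt), t = ln(C₀/C)/k = ln(4.5/2.6)/0.31 = 0.5486/0.31 = 1.77 d.
Distance = v·t = 0.85 m/s × 1.529e+05 s = 1.3e+05 m = 130 km.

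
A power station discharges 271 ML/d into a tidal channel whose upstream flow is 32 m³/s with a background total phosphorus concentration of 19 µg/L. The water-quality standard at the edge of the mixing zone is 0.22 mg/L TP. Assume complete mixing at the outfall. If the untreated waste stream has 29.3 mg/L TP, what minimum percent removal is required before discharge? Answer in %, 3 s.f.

271 ML/d = 3.137 m³/s.
19 µg/L = 0.019 mg/L.
Mass balance: 0.22·35.14 = 3.137·Cₑ + 32·0.019.
Cₑ = (7.73 − 0.608) / 3.137 = 2.271 mg/L.
Required removal = 1 − 2.271/29.3 = 92.25 %.

92.3 %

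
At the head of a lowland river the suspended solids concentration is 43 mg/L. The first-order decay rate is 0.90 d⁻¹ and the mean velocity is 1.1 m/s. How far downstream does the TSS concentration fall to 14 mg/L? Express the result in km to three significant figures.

118 km

From C = C₀·e^(−kt), t = ln(C₀/C)/k = ln(43/14)/0.90 = 1.122/0.90 = 1.247 d.
Distance = v·t = 1.1 m/s × 1.077e+05 s = 1.185e+05 m = 118.5 km.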